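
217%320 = 217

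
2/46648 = 1/23324 =0.00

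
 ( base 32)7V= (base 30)8F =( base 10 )255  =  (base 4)3333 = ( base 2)11111111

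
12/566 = 6/283 = 0.02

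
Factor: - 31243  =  -157^1*199^1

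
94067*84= 7901628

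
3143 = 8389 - 5246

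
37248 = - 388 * (-96 ) 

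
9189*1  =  9189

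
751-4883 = -4132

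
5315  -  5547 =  - 232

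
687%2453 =687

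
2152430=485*4438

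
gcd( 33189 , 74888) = 851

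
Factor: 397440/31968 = 2^2*5^1 * 23^1 * 37^( - 1) = 460/37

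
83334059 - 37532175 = 45801884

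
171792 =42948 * 4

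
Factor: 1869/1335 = 7/5 = 5^ ( - 1 )*7^1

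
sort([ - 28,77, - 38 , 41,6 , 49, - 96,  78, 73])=[ - 96, - 38, - 28,6,41, 49, 73, 77,78 ] 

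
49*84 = 4116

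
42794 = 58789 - 15995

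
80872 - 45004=35868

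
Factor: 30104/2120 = 5^(  -  1)*71^1 = 71/5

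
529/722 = 529/722 = 0.73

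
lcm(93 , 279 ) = 279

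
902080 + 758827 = 1660907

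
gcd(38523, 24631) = 1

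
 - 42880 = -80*536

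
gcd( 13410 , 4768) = 298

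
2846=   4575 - 1729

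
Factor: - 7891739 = - 7891739^1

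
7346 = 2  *3673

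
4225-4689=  - 464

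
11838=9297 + 2541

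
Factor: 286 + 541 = 827 = 827^1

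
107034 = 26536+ 80498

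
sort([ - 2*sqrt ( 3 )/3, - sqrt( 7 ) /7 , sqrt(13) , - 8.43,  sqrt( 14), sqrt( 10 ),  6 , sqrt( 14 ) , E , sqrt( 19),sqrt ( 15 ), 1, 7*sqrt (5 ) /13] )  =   [ - 8.43, - 2*sqrt( 3)/3, - sqrt( 7 )/7, 1 , 7*sqrt( 5 )/13,E,  sqrt(10),sqrt ( 13 ),sqrt(14), sqrt( 14 ),  sqrt(15 ),sqrt( 19 ),6 ]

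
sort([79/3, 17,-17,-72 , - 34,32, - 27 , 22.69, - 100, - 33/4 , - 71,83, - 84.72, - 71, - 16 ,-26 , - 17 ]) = [ - 100, - 84.72, - 72,-71, - 71,  -  34 , - 27, -26, - 17, - 17, - 16, - 33/4,17, 22.69,  79/3, 32, 83 ]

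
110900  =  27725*4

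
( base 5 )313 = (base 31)2L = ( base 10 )83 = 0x53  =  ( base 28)2r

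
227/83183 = 227/83183  =  0.00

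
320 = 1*320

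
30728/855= 30728/855= 35.94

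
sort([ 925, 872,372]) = [ 372, 872, 925]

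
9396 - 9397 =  - 1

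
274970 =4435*62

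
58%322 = 58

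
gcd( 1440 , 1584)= 144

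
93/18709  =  93/18709 = 0.00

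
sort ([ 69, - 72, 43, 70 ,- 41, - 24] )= [ - 72, - 41,  -  24,43, 69, 70]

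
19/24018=19/24018 = 0.00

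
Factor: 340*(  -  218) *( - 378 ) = 28017360 = 2^4*3^3*5^1*7^1 * 17^1  *109^1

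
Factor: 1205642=2^1* 602821^1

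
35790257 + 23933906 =59724163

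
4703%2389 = 2314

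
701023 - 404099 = 296924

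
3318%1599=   120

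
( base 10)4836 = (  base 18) EGC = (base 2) 1001011100100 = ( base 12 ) 2970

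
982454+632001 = 1614455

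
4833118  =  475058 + 4358060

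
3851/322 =11 + 309/322  =  11.96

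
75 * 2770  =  207750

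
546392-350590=195802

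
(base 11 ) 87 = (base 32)2v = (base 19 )50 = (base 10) 95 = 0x5F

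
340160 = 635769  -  295609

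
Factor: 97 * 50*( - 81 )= - 2^1 * 3^4 * 5^2* 97^1 = - 392850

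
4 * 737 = 2948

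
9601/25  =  384 + 1/25 = 384.04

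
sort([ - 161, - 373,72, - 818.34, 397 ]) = [ - 818.34,-373, - 161,72,397 ] 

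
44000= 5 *8800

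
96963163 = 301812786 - 204849623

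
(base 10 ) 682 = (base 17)262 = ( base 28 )OA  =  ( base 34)k2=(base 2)1010101010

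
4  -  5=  - 1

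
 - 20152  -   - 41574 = 21422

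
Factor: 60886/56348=2^(- 1 )*7^1*4349^1*14087^( - 1 ) = 30443/28174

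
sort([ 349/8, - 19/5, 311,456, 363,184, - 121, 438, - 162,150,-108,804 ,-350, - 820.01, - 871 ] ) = [ -871, - 820.01, - 350, - 162, -121,  -  108,-19/5,349/8,150, 184,311,363,438, 456, 804]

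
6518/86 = 75 + 34/43  =  75.79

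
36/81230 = 18/40615 = 0.00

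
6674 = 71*94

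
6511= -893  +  7404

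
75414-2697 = 72717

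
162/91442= 81/45721=0.00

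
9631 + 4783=14414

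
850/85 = 10 = 10.00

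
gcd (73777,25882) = 1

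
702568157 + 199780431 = 902348588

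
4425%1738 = 949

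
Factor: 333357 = 3^1*111119^1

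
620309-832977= - 212668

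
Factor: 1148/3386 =2^1*7^1 * 41^1*1693^ ( - 1) = 574/1693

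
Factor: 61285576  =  2^3*11^1 * 696427^1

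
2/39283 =2/39283 = 0.00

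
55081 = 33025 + 22056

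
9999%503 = 442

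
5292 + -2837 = 2455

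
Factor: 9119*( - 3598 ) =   -  32810162 = - 2^1 * 7^1*11^1*257^1*829^1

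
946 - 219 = 727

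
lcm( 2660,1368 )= 47880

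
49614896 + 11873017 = 61487913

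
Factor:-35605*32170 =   -  2^1*5^2 * 3217^1*7121^1 = - 1145412850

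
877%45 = 22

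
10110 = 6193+3917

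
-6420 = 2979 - 9399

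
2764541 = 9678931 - 6914390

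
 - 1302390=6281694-7584084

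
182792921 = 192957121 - 10164200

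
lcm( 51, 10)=510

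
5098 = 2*2549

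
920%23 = 0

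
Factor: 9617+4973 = 14590=2^1*5^1*1459^1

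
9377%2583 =1628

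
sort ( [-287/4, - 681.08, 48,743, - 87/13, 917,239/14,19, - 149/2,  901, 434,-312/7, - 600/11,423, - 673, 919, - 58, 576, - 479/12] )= [ - 681.08, - 673,-149/2 , - 287/4,-58,  -  600/11, - 312/7, - 479/12, - 87/13, 239/14, 19,48, 423, 434,576, 743,901,917, 919] 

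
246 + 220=466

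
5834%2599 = 636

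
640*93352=59745280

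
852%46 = 24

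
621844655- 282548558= 339296097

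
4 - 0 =4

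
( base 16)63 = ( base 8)143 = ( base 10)99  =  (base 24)43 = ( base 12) 83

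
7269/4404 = 1 + 955/1468 = 1.65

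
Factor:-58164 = -2^2*3^1*37^1*131^1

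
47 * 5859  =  275373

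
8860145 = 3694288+5165857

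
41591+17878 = 59469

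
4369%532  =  113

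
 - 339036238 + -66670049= - 405706287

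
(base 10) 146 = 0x92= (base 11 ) 123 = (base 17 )8a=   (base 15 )9B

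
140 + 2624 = 2764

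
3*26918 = 80754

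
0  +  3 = 3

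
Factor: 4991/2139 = 7/3 = 3^(-1) * 7^1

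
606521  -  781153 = -174632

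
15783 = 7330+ 8453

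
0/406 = 0  =  0.00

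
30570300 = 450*67934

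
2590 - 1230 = 1360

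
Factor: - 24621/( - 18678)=29/22 = 2^( - 1 )*11^( - 1) *29^1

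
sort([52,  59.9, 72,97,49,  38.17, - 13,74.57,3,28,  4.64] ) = [  -  13, 3,4.64,28, 38.17,49 , 52, 59.9,72, 74.57,97 ] 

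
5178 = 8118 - 2940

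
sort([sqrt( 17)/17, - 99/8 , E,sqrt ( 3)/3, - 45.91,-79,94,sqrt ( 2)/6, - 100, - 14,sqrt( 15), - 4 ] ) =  [ - 100, - 79 , - 45.91,-14, - 99/8, - 4,sqrt( 2 ) /6,sqrt( 17)/17,sqrt( 3)/3,E,sqrt ( 15 ),94 ]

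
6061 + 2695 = 8756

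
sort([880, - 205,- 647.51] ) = [- 647.51, - 205,  880] 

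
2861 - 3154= -293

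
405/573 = 135/191 = 0.71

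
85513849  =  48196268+37317581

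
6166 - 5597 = 569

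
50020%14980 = 5080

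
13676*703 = 9614228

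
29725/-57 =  - 522  +  29/57 = - 521.49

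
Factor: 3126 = 2^1*3^1*521^1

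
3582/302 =11 + 130/151= 11.86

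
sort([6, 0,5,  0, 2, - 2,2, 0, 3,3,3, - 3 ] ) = [ - 3, - 2,0,0, 0,2 , 2, 3,3, 3, 5, 6]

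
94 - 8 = 86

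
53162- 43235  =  9927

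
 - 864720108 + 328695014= - 536025094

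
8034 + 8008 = 16042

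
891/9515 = 81/865 =0.09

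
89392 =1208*74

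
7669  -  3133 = 4536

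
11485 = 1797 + 9688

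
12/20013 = 4/6671 = 0.00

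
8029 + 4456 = 12485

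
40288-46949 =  - 6661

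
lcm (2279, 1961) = 84323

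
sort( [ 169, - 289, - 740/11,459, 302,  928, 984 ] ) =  [-289, - 740/11,169,302,459, 928 , 984 ]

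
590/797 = 590/797 =0.74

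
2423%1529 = 894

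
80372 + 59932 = 140304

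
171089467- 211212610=-40123143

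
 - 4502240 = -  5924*760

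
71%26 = 19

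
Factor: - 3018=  - 2^1*3^1*503^1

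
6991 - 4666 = 2325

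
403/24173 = 403/24173=   0.02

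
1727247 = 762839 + 964408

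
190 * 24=4560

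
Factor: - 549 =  - 3^2*61^1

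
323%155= 13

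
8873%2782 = 527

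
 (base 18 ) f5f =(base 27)6lo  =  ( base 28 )699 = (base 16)1365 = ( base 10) 4965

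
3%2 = 1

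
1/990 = 1/990 = 0.00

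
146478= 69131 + 77347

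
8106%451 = 439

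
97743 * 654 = 63923922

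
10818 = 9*1202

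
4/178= 2/89=0.02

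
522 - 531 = -9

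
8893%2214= 37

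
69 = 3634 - 3565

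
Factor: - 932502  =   - 2^1 * 3^1*73^1*2129^1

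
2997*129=386613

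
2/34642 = 1/17321 = 0.00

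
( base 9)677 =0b1000101100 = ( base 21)15A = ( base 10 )556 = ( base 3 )202121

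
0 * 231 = 0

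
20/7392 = 5/1848= 0.00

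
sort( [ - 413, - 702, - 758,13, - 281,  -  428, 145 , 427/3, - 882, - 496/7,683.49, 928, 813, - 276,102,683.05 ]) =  [ - 882, - 758,-702,  -  428, - 413, - 281, - 276, - 496/7, 13,102, 427/3,  145, 683.05 , 683.49, 813,928]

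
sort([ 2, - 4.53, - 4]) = [ - 4.53, - 4,  2 ]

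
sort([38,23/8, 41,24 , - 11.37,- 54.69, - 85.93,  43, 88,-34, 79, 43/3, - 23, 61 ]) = [ - 85.93,-54.69,- 34, - 23,  -  11.37,23/8,43/3,  24,38,41, 43,  61,79,  88 ]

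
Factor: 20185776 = 2^4*3^2*13^1*41^1*263^1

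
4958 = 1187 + 3771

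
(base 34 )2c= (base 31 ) 2I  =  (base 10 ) 80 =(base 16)50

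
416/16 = 26 = 26.00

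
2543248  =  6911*368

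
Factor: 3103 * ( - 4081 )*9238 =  - 2^1 *7^1*11^1*29^1*31^1*53^1*107^1*149^1  =  -  116983962634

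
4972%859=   677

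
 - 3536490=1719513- 5256003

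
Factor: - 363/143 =-33/13=- 3^1 * 11^1*13^( - 1 ) 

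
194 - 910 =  - 716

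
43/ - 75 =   -  1 + 32/75 = - 0.57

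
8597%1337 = 575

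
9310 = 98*95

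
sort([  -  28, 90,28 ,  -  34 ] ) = [ - 34 , - 28,28, 90 ] 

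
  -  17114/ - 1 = 17114/1 =17114.00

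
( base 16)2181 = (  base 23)g4l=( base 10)8577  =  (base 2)10000110000001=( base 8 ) 20601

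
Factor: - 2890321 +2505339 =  - 2^1*13^2 * 17^1*67^1 = - 384982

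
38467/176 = 3497/16 = 218.56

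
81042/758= 106 + 347/379 = 106.92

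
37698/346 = 18849/173 = 108.95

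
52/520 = 1/10 = 0.10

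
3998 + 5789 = 9787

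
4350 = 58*75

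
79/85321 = 79/85321 = 0.00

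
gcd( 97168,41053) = 1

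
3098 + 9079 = 12177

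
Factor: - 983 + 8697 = 7714 = 2^1*7^1 * 19^1 * 29^1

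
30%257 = 30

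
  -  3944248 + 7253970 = 3309722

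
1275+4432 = 5707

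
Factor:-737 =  - 11^1*67^1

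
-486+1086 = 600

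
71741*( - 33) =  - 2367453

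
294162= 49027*6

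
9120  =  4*2280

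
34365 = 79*435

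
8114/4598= 1 +1758/2299 = 1.76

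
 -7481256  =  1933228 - 9414484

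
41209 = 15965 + 25244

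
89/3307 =89/3307 = 0.03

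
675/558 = 75/62=1.21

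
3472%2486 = 986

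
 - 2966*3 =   -  8898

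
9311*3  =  27933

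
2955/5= 591=591.00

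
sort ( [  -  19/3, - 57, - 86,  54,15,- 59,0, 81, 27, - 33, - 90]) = [ - 90, - 86, - 59,- 57,-33,- 19/3, 0, 15,  27,54 , 81]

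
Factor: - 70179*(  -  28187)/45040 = 1978135473/45040 = 2^ (  -  4 )*3^1*5^( - 1) * 71^1*149^1*  157^1*397^1*563^(  -  1)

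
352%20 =12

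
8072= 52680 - 44608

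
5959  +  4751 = 10710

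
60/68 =15/17 = 0.88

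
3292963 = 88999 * 37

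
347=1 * 347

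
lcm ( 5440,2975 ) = 190400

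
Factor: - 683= -683^1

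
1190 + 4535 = 5725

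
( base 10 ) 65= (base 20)35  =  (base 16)41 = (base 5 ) 230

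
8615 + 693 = 9308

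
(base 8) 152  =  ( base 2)1101010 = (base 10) 106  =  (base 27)3p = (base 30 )3g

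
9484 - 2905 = 6579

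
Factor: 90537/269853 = 103/307 = 103^1*307^( - 1 ) 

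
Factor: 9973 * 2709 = 3^2 * 7^1*43^1 * 9973^1 = 27016857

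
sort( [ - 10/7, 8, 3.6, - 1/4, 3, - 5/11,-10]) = [ - 10, - 10/7,-5/11, - 1/4, 3,3.6, 8]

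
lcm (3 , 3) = 3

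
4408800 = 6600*668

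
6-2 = 4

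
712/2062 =356/1031 =0.35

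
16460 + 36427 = 52887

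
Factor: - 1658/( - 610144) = 2^ ( - 4 )*23^( - 1) = 1/368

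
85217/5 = 17043+ 2/5 = 17043.40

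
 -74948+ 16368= - 58580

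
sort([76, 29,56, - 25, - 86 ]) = [ - 86, - 25, 29, 56, 76] 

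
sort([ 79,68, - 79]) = [ - 79, 68,79]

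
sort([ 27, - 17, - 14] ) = [ - 17, - 14,27]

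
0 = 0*3915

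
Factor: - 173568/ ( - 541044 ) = 128/399 = 2^7*3^( - 1)*7^ (-1 )*  19^( - 1) 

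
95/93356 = 95/93356 = 0.00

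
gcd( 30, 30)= 30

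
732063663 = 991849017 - 259785354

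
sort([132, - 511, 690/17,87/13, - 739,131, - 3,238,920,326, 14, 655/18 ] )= [-739,-511, - 3, 87/13, 14,655/18,690/17, 131,132,238, 326,920] 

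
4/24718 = 2/12359  =  0.00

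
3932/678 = 5 + 271/339= 5.80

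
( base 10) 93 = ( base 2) 1011101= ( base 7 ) 162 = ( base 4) 1131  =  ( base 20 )4D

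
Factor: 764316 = 2^2 * 3^4*7^1*337^1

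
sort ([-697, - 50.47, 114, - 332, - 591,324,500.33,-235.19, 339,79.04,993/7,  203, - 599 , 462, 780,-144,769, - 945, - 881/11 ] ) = [ - 945, - 697, - 599,- 591, - 332, - 235.19 , - 144, - 881/11,-50.47, 79.04,114, 993/7,203, 324,  339, 462,500.33,769,780 ]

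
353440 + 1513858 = 1867298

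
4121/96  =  42 + 89/96=42.93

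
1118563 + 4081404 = 5199967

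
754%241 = 31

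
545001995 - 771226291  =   - 226224296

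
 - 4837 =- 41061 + 36224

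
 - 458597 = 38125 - 496722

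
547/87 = 547/87 = 6.29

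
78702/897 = 2018/23= 87.74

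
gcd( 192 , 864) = 96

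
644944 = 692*932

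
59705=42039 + 17666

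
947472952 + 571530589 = 1519003541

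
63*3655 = 230265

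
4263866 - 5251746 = -987880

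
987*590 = 582330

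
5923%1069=578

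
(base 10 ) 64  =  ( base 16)40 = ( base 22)2k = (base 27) 2a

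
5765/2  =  5765/2   =  2882.50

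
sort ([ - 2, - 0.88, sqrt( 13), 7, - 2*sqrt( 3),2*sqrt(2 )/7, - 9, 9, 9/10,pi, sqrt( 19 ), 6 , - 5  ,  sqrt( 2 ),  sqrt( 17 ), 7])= [ - 9, - 5,- 2 *sqrt( 3) , - 2, - 0.88, 2* sqrt( 2) /7, 9/10, sqrt( 2), pi,sqrt( 13 ), sqrt(17), sqrt( 19),  6,7 , 7, 9 ]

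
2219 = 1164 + 1055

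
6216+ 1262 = 7478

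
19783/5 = 3956 + 3/5=3956.60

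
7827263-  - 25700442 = 33527705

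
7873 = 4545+3328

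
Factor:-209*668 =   -  139612= - 2^2*11^1*19^1*167^1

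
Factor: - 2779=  - 7^1 *397^1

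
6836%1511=792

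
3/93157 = 3/93157 = 0.00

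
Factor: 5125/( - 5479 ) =- 5^3*41^1*5479^ ( - 1) 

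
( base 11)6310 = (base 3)102110122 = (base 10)8360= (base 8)20250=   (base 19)1430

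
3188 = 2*1594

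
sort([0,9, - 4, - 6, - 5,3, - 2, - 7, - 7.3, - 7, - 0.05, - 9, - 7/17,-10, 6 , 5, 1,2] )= [ - 10, - 9, - 7.3,  -  7, - 7 , - 6,- 5, - 4, -2 , - 7/17,  -  0.05,0, 1,2, 3, 5,6, 9] 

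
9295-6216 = 3079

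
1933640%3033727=1933640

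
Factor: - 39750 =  - 2^1*3^1*5^3*53^1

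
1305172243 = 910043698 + 395128545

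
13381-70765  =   - 57384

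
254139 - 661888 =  - 407749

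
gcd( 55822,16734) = 2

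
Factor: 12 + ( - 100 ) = -2^3*11^1  =  -88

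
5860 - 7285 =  - 1425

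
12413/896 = 12413/896 = 13.85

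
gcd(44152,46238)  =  2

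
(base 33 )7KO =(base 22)h3d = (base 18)17b9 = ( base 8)20163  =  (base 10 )8307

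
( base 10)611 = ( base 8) 1143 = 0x263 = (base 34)HX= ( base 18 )1fh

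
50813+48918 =99731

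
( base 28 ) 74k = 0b1010111110100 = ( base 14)2096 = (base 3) 21201011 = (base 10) 5620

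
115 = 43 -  - 72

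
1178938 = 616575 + 562363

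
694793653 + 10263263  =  705056916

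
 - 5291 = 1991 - 7282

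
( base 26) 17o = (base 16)372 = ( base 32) RI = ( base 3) 1012200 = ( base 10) 882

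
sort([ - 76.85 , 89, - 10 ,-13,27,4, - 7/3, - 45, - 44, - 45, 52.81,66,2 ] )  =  [ - 76.85, - 45,-45,-44,-13, - 10, - 7/3, 2, 4, 27,52.81,66,89]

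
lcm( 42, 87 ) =1218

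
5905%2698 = 509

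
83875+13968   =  97843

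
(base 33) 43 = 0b10000111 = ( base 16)87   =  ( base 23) 5k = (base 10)135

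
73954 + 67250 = 141204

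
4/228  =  1/57  =  0.02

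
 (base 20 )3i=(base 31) 2g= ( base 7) 141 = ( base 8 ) 116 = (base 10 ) 78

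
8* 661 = 5288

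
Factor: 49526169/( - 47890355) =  - 3^1* 5^ ( - 1)*7^1*11^1 * 19^( - 1) * 97^( - 1)  *5197^(-1)* 214399^1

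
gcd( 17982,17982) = 17982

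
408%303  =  105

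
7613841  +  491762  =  8105603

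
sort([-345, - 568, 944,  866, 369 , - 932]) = [ - 932, - 568, - 345,369,866, 944 ] 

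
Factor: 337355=5^1 * 109^1 * 619^1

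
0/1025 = 0=0.00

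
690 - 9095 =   -  8405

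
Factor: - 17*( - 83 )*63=3^2 * 7^1*17^1*83^1=88893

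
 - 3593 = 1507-5100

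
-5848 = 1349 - 7197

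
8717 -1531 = 7186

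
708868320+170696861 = 879565181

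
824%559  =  265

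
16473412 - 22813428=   -  6340016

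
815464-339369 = 476095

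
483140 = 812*595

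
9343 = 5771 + 3572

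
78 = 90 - 12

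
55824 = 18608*3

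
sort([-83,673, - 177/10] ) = [ - 83,-177/10, 673]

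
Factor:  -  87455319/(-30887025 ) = 5^ (  -  2)*7^1*13^(  -  1 )*79^( - 1)*401^( -1)*4164539^1 = 29151773/10295675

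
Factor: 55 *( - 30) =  -1650 = -  2^1*3^1  *  5^2 * 11^1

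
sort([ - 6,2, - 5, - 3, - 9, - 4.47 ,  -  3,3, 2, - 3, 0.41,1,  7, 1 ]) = [ - 9, - 6,-5,  -  4.47,-3, - 3,  -  3, 0.41  ,  1,1,  2,2 , 3 , 7] 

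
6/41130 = 1/6855 =0.00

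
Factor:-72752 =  - 2^4 *4547^1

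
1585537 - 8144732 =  - 6559195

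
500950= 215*2330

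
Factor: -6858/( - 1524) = 2^ (-1) * 3^2=9/2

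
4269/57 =1423/19 = 74.89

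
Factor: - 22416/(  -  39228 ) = 4/7 = 2^2*7^( - 1)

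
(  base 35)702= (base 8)20601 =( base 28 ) aq9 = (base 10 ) 8577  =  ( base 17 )1cb9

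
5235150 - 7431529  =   - 2196379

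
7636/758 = 10+28/379 = 10.07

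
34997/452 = 34997/452 = 77.43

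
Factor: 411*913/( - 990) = -11371/30 = -2^(  -  1)*3^( - 1)*5^( - 1)*83^1*137^1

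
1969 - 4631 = - 2662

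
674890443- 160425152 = 514465291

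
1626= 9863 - 8237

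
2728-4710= - 1982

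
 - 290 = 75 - 365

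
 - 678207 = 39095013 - 39773220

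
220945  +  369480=590425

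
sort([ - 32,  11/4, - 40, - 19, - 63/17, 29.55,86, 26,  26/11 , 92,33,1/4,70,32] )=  [ - 40, -32, - 19, - 63/17, 1/4,26/11, 11/4,26,  29.55, 32,33,70,86,92 ] 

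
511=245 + 266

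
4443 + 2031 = 6474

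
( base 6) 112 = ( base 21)22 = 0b101100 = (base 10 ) 44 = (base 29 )1f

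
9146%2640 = 1226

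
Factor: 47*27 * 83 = 105327 = 3^3*47^1*83^1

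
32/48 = 2/3 = 0.67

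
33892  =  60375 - 26483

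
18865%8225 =2415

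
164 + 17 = 181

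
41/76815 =41/76815  =  0.00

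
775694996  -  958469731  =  -182774735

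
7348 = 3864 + 3484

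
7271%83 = 50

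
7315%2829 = 1657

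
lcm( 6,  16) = 48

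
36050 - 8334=27716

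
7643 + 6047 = 13690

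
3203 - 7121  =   - 3918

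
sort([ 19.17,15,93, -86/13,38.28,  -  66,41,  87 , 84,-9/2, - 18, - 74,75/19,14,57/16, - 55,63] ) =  [ - 74, - 66,  -  55,  -  18, - 86/13, - 9/2, 57/16,75/19 , 14,15, 19.17  ,  38.28,41,63,84,87,93] 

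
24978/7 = 3568 + 2/7 = 3568.29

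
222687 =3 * 74229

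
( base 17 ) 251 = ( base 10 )664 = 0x298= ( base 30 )M4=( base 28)NK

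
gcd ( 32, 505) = 1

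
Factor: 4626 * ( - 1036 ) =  - 4792536 = - 2^3 * 3^2*7^1*37^1 * 257^1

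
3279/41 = 3279/41 = 79.98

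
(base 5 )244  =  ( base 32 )2a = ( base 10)74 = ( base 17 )46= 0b1001010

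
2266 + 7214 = 9480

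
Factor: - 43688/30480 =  - 43/30=- 2^( - 1 ) * 3^(  -  1 )*5^( - 1) * 43^1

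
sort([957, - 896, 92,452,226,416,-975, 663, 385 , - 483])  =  [-975, - 896, - 483 , 92, 226,385, 416,452,663,957] 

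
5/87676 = 5/87676 =0.00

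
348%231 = 117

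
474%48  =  42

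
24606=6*4101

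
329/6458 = 329/6458 = 0.05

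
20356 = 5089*4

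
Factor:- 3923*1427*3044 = - 2^2*761^1*1427^1*3923^1 = - 17040680324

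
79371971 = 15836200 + 63535771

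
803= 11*73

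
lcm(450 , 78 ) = 5850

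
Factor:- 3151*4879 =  - 7^1*17^1*23^1*41^1*137^1 = -15373729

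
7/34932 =7/34932 = 0.00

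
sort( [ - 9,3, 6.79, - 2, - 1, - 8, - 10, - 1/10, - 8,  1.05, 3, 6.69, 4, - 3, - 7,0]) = [  -  10 , - 9, - 8, - 8, - 7, - 3, - 2, - 1, - 1/10, 0, 1.05,3, 3, 4,6.69,6.79 ]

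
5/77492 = 5/77492 = 0.00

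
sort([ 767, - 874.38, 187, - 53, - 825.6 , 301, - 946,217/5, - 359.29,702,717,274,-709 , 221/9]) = [ - 946,  -  874.38, - 825.6, - 709,  -  359.29, - 53, 221/9, 217/5, 187,274,301, 702,717 , 767 ] 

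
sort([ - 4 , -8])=[-8,-4]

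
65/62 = 1 + 3/62 = 1.05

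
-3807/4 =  - 3807/4  =  -951.75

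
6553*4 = 26212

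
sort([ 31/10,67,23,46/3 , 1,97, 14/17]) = [ 14/17 , 1,31/10, 46/3,23,67,97 ]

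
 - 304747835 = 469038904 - 773786739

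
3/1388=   3/1388 = 0.00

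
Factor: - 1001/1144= - 7/8 = - 2^ ( - 3)*7^1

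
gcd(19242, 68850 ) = 18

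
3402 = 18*189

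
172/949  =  172/949 = 0.18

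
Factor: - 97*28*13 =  - 35308=-  2^2*7^1 *13^1*97^1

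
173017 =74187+98830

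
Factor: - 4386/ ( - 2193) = 2^1 = 2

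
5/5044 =5/5044 =0.00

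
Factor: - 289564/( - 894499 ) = 2^2*11^1 * 59^ ( - 1 )*6581^1*15161^( - 1) 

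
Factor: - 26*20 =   -  520 = -  2^3 * 5^1*13^1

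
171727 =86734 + 84993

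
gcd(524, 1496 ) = 4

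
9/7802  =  9/7802 = 0.00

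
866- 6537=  - 5671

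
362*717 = 259554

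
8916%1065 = 396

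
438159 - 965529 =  - 527370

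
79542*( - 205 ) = - 16306110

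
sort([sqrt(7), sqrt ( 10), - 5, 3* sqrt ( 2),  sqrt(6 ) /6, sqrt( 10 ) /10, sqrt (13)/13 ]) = [ - 5,sqrt(13)/13,sqrt( 10)/10, sqrt( 6)/6,sqrt (7 ),sqrt (10), 3*sqrt(2)]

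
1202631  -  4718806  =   - 3516175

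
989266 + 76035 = 1065301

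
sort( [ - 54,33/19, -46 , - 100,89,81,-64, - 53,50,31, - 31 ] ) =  [ - 100, - 64 , - 54, - 53, - 46,-31 , 33/19,31,50, 81, 89]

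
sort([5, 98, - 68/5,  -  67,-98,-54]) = [ - 98,-67,- 54,-68/5, 5, 98] 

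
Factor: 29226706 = 2^1 * 17^1*859609^1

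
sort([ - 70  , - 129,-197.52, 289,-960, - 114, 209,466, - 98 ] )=[ - 960,-197.52, - 129, - 114, - 98, - 70,209,289, 466] 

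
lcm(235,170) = 7990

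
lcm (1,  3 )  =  3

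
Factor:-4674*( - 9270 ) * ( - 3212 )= - 139169471760 = - 2^4*3^3*5^1*11^1*19^1*41^1*73^1*103^1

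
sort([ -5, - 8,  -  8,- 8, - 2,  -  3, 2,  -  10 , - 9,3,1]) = [ - 10 , - 9,  -  8 ,-8, - 8, - 5,  -  3, - 2 , 1,2,3]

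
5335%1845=1645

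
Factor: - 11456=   -  2^6*179^1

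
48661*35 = 1703135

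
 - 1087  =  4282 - 5369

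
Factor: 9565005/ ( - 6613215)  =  -637667/440881 = -7^(  -  1 )*127^1*5021^1*62983^(  -  1) 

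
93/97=93/97 = 0.96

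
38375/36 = 38375/36 = 1065.97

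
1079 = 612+467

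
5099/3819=5099/3819 = 1.34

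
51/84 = 17/28= 0.61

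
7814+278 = 8092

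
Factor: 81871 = 19^1*31^1*139^1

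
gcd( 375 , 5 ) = 5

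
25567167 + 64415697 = 89982864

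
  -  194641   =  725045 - 919686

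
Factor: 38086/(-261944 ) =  - 139/956 = - 2^( - 2)*139^1 * 239^( - 1) 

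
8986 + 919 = 9905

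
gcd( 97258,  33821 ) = 1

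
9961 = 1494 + 8467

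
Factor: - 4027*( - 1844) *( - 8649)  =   -2^2*3^2*31^2*461^1*4027^1 = - 64225640412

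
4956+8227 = 13183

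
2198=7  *314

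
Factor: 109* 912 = 2^4*3^1 * 19^1*109^1 = 99408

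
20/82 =10/41 =0.24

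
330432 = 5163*64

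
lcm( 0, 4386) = 0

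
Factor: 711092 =2^2*389^1*457^1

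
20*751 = 15020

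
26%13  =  0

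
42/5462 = 21/2731=0.01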